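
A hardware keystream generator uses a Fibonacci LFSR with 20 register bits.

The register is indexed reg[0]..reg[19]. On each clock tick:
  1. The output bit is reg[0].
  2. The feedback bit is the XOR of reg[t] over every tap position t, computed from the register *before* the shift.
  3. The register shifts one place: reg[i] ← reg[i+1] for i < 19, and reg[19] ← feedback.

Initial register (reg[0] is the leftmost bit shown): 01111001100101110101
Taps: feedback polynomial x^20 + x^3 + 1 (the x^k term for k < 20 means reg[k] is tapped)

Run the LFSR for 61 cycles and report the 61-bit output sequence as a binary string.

0111100110010111010110110101001011011000000111000100000110001

step | reg (before) | out | fb
   0 | 01111001100101110101 | 0 | 1
   1 | 11110011001011101011 | 1 | 0
   2 | 11100110010111010110 | 1 | 1
   3 | 11001100101110101101 | 1 | 1
   4 | 10011001011101011011 | 1 | 0
   5 | 00110010111010110110 | 0 | 1
   6 | 01100101110101101101 | 0 | 0
   7 | 11001011101011011010 | 1 | 1
   8 | 10010111010110110101 | 1 | 0
   9 | 00101110101101101010 | 0 | 0
  10 | 01011101011011010100 | 0 | 1
  11 | 10111010110110101001 | 1 | 0
  12 | 01110101101101010010 | 0 | 1
  13 | 11101011011010100101 | 1 | 1
  14 | 11010110110101001011 | 1 | 0
  15 | 10101101101010010110 | 1 | 1
  16 | 01011011010100101101 | 0 | 1
  17 | 10110110101001011011 | 1 | 0
  18 | 01101101010010110110 | 0 | 0
  19 | 11011010100101101100 | 1 | 0
  20 | 10110101001011011000 | 1 | 0
  21 | 01101010010110110000 | 0 | 0
  22 | 11010100101101100000 | 1 | 0
  23 | 10101001011011000000 | 1 | 1
  24 | 01010010110110000001 | 0 | 1
  25 | 10100101101100000011 | 1 | 1
  26 | 01001011011000000111 | 0 | 0
  27 | 10010110110000001110 | 1 | 0
  28 | 00101101100000011100 | 0 | 0
  29 | 01011011000000111000 | 0 | 1
  30 | 10110110000001110001 | 1 | 0
  31 | 01101100000011100010 | 0 | 0
  32 | 11011000000111000100 | 1 | 0
  33 | 10110000001110001000 | 1 | 0
  34 | 01100000011100010000 | 0 | 0
  35 | 11000000111000100000 | 1 | 1
  36 | 10000001110001000001 | 1 | 1
  37 | 00000011100010000011 | 0 | 0
  38 | 00000111000100000110 | 0 | 0
  39 | 00001110001000001100 | 0 | 0
  40 | 00011100010000011000 | 0 | 1
  41 | 00111000100000110001 | 0 | 1
  42 | 01110001000001100011 | 0 | 1
  43 | 11100010000011000111 | 1 | 1
  44 | 11000100000110001111 | 1 | 1
  45 | 10001000001100011111 | 1 | 1
  46 | 00010000011000111111 | 0 | 1
  47 | 00100000110001111111 | 0 | 0
  48 | 01000001100011111110 | 0 | 0
  49 | 10000011000111111100 | 1 | 1
  50 | 00000110001111111001 | 0 | 0
  51 | 00001100011111110010 | 0 | 0
  52 | 00011000111111100100 | 0 | 1
  53 | 00110001111111001001 | 0 | 1
  54 | 01100011111110010011 | 0 | 0
  55 | 11000111111100100110 | 1 | 1
  56 | 10001111111001001101 | 1 | 1
  57 | 00011111110010011011 | 0 | 1
  58 | 00111111100100110111 | 0 | 1
  59 | 01111111001001101111 | 0 | 1
  60 | 11111110010011011111 | 1 | 0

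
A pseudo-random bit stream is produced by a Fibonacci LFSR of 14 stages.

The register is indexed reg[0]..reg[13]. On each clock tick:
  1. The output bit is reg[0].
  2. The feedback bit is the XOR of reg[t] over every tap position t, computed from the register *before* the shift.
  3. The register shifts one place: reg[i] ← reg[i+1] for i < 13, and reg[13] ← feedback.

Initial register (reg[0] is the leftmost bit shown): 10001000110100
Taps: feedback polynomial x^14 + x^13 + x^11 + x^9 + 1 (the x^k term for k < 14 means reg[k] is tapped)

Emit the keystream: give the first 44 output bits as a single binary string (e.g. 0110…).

k : reg_k → out_k, fb_k
0: 10001000110100 → 1, fb=1
1: 00010001101001 → 0, fb=1
2: 00100011010011 → 0, fb=0
3: 01000110100110 → 0, fb=1
4: 10001101001101 → 1, fb=1
5: 00011010011011 → 0, fb=0
6: 00110100110110 → 0, fb=0
7: 01101001101100 → 0, fb=1
8: 11010011011001 → 1, fb=1
9: 10100110110011 → 1, fb=1
10: 01001101100111 → 0, fb=0
11: 10011011001110 → 1, fb=0
12: 00110110011100 → 0, fb=0
13: 01101100111000 → 0, fb=1
14: 11011001110001 → 1, fb=1
15: 10110011100011 → 1, fb=0
16: 01100111000110 → 0, fb=1
17: 11001110001101 → 1, fb=1
18: 10011100011011 → 1, fb=1
19: 00111000110111 → 0, fb=1
20: 01110001101111 → 0, fb=0
21: 11100011011110 → 1, fb=1
22: 11000110111101 → 1, fb=0
23: 10001101111010 → 1, fb=0
24: 00011011110100 → 0, fb=0
25: 00110111101000 → 0, fb=0
26: 01101111010000 → 0, fb=1
27: 11011110100001 → 1, fb=0
28: 10111101000010 → 1, fb=1
29: 01111010000101 → 0, fb=0
30: 11110100001010 → 1, fb=1
31: 11101000010101 → 1, fb=0
32: 11010000101010 → 1, fb=1
33: 10100001010101 → 1, fb=0
34: 01000010101010 → 0, fb=0
35: 10000101010100 → 1, fb=1
36: 00001010101001 → 0, fb=1
37: 00010101010011 → 0, fb=0
38: 00101010100110 → 0, fb=1
39: 01010101001101 → 0, fb=0
40: 10101010011010 → 1, fb=0
41: 01010100110100 → 0, fb=0
42: 10101001101000 → 1, fb=1
43: 01010011010001 → 0, fb=0

10001000110100110110011100011011110100001010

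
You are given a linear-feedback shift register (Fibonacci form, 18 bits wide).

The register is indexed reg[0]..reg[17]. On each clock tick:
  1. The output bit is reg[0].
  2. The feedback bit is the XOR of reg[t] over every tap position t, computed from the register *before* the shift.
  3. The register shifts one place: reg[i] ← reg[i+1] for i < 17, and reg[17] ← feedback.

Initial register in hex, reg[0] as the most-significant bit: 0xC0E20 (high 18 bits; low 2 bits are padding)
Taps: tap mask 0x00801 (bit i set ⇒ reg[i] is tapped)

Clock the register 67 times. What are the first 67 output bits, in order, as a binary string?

1100000011100010001101000101000000101101010011101001011001111111010

k : reg_k → out_k, fb_k
0: 110000001110001000 → 1, fb=1
1: 100000011100010001 → 1, fb=1
2: 000000111000100011 → 0, fb=0
3: 000001110001000110 → 0, fb=1
4: 000011100010001101 → 0, fb=0
5: 000111000100011010 → 0, fb=0
6: 001110001000110100 → 0, fb=0
7: 011100010001101000 → 0, fb=1
8: 111000100011010001 → 1, fb=0
9: 110001000110100010 → 1, fb=1
10: 100010001101000101 → 1, fb=0
11: 000100011010001010 → 0, fb=0
12: 001000110100010100 → 0, fb=0
13: 010001101000101000 → 0, fb=0
14: 100011010001010000 → 1, fb=0
15: 000110100010100000 → 0, fb=0
16: 001101000101000000 → 0, fb=1
17: 011010001010000001 → 0, fb=0
18: 110100010100000010 → 1, fb=1
19: 101000101000000101 → 1, fb=1
20: 010001010000001011 → 0, fb=0
21: 100010100000010110 → 1, fb=1
22: 000101000000101101 → 0, fb=0
23: 001010000001011010 → 0, fb=1
24: 010100000010110101 → 0, fb=0
25: 101000000101101010 → 1, fb=0
26: 010000001011010100 → 0, fb=1
27: 100000010110101001 → 1, fb=1
28: 000000101101010011 → 0, fb=1
29: 000001011010100111 → 0, fb=0
30: 000010110101001110 → 0, fb=1
31: 000101101010011101 → 0, fb=0
32: 001011010100111010 → 0, fb=0
33: 010110101001110100 → 0, fb=1
34: 101101010011101001 → 1, fb=0
35: 011010100111010010 → 0, fb=1
36: 110101001110100101 → 1, fb=1
37: 101010011101001011 → 1, fb=0
38: 010100111010010110 → 0, fb=0
39: 101001110100101100 → 1, fb=1
40: 010011101001011001 → 0, fb=1
41: 100111010010110011 → 1, fb=1
42: 001110100101100111 → 0, fb=1
43: 011101001011001111 → 0, fb=1
44: 111010010110011111 → 1, fb=1
45: 110100101100111111 → 1, fb=1
46: 101001011001111111 → 1, fb=0
47: 010010110011111110 → 0, fb=1
48: 100101100111111101 → 1, fb=0
49: 001011001111111010 → 0, fb=1
50: 010110011111110101 → 0, fb=1
51: 101100111111101011 → 1, fb=0
52: 011001111111010110 → 0, fb=1
53: 110011111110101101 → 1, fb=1
54: 100111111101011011 → 1, fb=0
55: 001111111010110110 → 0, fb=0
56: 011111110101101100 → 0, fb=1
57: 111111101011011001 → 1, fb=0
58: 111111010110110010 → 1, fb=1
59: 111110101101100101 → 1, fb=0
60: 111101011011001010 → 1, fb=0
61: 111010110110010100 → 1, fb=1
62: 110101101100101001 → 1, fb=1
63: 101011011001010011 → 1, fb=0
64: 010110110010100110 → 0, fb=0
65: 101101100101001100 → 1, fb=0
66: 011011001010011000 → 0, fb=0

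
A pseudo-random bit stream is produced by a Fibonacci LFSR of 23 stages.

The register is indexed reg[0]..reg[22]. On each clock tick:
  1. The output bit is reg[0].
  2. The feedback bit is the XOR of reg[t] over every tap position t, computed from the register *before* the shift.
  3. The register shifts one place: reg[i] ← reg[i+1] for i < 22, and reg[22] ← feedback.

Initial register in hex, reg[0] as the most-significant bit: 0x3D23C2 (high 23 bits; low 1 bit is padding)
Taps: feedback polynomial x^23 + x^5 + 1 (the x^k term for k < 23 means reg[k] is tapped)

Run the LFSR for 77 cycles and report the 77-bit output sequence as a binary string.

tick  register→output (feedback)
  0  00111101001000111100001→0 (1)
  1  01111010010001111000011→0 (0)
  2  11110100100011110000110→1 (0)
  3  11101001000111100001100→1 (1)
  4  11010010001111000011001→1 (1)
  5  10100100011110000110011→1 (0)
  6  01001000111100001100110→0 (0)
  7  10010001111000011001100→1 (1)
  8  00100011110000110011001→0 (0)
  9  01000111100001100110010→0 (1)
 10  10001111000011001100101→1 (0)
 11  00011110000110011001010→0 (1)
 12  00111100001100110010101→0 (1)
 13  01111000011001100101011→0 (0)
 14  11110000110011001010110→1 (1)
 15  11100001100110010101101→1 (1)
 16  11000011001100101011011→1 (1)
 17  10000110011001010110111→1 (0)
 18  00001100110010101101110→0 (1)
 19  00011001100101011011101→0 (0)
 20  00110011001010110111010→0 (0)
 21  01100110010101101110100→0 (1)
 22  11001100101011011101001→1 (0)
 23  10011001010110111010010→1 (1)
 24  00110010101101110100101→0 (0)
 25  01100101011011101001010→0 (1)
 26  11001010110111010010101→1 (1)
 27  10010101101110100101011→1 (0)
 28  00101011011101001010110→0 (0)
 29  01010110111010010101100→0 (1)
 30  10101101110100101011001→1 (0)
 31  01011011101001010110010→0 (0)
 32  10110111010010101100100→1 (0)
 33  01101110100101011001000→0 (1)
 34  11011101001010110010001→1 (0)
 35  10111010010101100100010→1 (1)
 36  01110100101011001000101→0 (1)
 37  11101001010110010001011→1 (1)
 38  11010010101100100010111→1 (1)
 39  10100101011001000101111→1 (0)
 40  01001010110010001011110→0 (0)
 41  10010101100100010111100→1 (0)
 42  00101011001000101111000→0 (0)
 43  01010110010001011110000→0 (1)
 44  10101100100010111100001→1 (0)
 45  01011001000101111000010→0 (0)
 46  10110010001011110000100→1 (1)
 47  01100100010111100001001→0 (1)
 48  11001000101111000010011→1 (1)
 49  10010001011110000100111→1 (1)
 50  00100010111100001001111→0 (0)
 51  01000101111000010011110→0 (1)
 52  10001011110000100111101→1 (1)
 53  00010111100001001111011→0 (1)
 54  00101111000010011110111→0 (1)
 55  01011110000100111101111→0 (1)
 56  10111100001001111011111→1 (0)
 57  01111000010011110111110→0 (0)
 58  11110000100111101111100→1 (1)
 59  11100001001111011111001→1 (1)
 60  11000010011110111110011→1 (1)
 61  10000100111101111100111→1 (0)
 62  00001001111011111001110→0 (0)
 63  00010011110111110011100→0 (0)
 64  00100111101111100111000→0 (1)
 65  01001111011111001110001→0 (1)
 66  10011110111110011100011→1 (0)
 67  00111101111100111000110→0 (1)
 68  01111011111001110001101→0 (0)
 69  11110111110011100011010→1 (0)
 70  11101111100111000110100→1 (0)
 71  11011111001110001101000→1 (0)
 72  10111110011100011010000→1 (0)
 73  01111100111000110100000→0 (1)
 74  11111001110001101000001→1 (1)
 75  11110011100011010000011→1 (1)
 76  11100111000110100000111→1 (0)

00111101001000111100001100110010101101110100101011001000101111000010011110111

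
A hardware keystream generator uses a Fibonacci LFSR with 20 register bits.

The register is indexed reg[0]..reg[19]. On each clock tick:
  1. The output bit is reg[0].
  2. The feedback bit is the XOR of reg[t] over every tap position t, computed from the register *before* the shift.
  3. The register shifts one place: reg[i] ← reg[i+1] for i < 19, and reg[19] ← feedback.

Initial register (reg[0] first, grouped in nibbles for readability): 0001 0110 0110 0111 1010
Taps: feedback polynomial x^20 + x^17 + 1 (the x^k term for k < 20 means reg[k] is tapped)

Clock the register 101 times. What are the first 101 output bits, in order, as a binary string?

k : reg_k → out_k, fb_k
0: 00010110011001111010 → 0, fb=0
1: 00101100110011110100 → 0, fb=1
2: 01011001100111101001 → 0, fb=0
3: 10110011001111010010 → 1, fb=1
4: 01100110011110100101 → 0, fb=1
5: 11001100111101001011 → 1, fb=1
6: 10011001111010010111 → 1, fb=0
7: 00110011110100101110 → 0, fb=1
8: 01100111101001011101 → 0, fb=1
9: 11001111010010111011 → 1, fb=1
10: 10011110100101110111 → 1, fb=0
11: 00111101001011101110 → 0, fb=1
12: 01111010010111011101 → 0, fb=1
13: 11110100101110111011 → 1, fb=1
14: 11101001011101110111 → 1, fb=0
15: 11010010111011101110 → 1, fb=0
16: 10100101110111011100 → 1, fb=0
17: 01001011101110111000 → 0, fb=0
18: 10010111011101110000 → 1, fb=1
19: 00101110111011100001 → 0, fb=0
20: 01011101110111000010 → 0, fb=0
21: 10111011101110000100 → 1, fb=0
22: 01110111011100001000 → 0, fb=0
23: 11101110111000010000 → 1, fb=1
24: 11011101110000100001 → 1, fb=1
25: 10111011100001000011 → 1, fb=1
26: 01110111000010000111 → 0, fb=1
27: 11101110000100001111 → 1, fb=0
28: 11011100001000011110 → 1, fb=0
29: 10111000010000111100 → 1, fb=0
30: 01110000100001111000 → 0, fb=0
31: 11100001000011110000 → 1, fb=1
32: 11000010000111100001 → 1, fb=1
33: 10000100001111000011 → 1, fb=1
34: 00001000011110000111 → 0, fb=1
35: 00010000111100001111 → 0, fb=1
36: 00100001111000011111 → 0, fb=1
37: 01000011110000111111 → 0, fb=1
38: 10000111100001111111 → 1, fb=0
39: 00001111000011111110 → 0, fb=1
40: 00011110000111111101 → 0, fb=1
41: 00111100001111111011 → 0, fb=0
42: 01111000011111110110 → 0, fb=1
43: 11110000111111101101 → 1, fb=0
44: 11100001111111011010 → 1, fb=1
45: 11000011111110110101 → 1, fb=0
46: 10000111111101101010 → 1, fb=1
47: 00001111111011010101 → 0, fb=1
48: 00011111110110101011 → 0, fb=0
49: 00111111101101010110 → 0, fb=1
50: 01111111011010101101 → 0, fb=1
51: 11111110110101011011 → 1, fb=1
52: 11111101101010110111 → 1, fb=0
53: 11111011010101101110 → 1, fb=0
54: 11110110101011011100 → 1, fb=0
55: 11101101010110111000 → 1, fb=1
56: 11011010101101110001 → 1, fb=1
57: 10110101011011100011 → 1, fb=1
58: 01101010110111000111 → 0, fb=1
59: 11010101101110001111 → 1, fb=0
60: 10101011011100011110 → 1, fb=0
61: 01010110111000111100 → 0, fb=1
62: 10101101110001111001 → 1, fb=1
63: 01011011100011110011 → 0, fb=0
64: 10110111000111100110 → 1, fb=0
65: 01101110001111001100 → 0, fb=1
66: 11011100011110011001 → 1, fb=1
67: 10111000111100110011 → 1, fb=1
68: 01110001111001100111 → 0, fb=1
69: 11100011110011001111 → 1, fb=0
70: 11000111100110011110 → 1, fb=0
71: 10001111001100111100 → 1, fb=0
72: 00011110011001111000 → 0, fb=0
73: 00111100110011110000 → 0, fb=0
74: 01111001100111100000 → 0, fb=0
75: 11110011001111000000 → 1, fb=1
76: 11100110011110000001 → 1, fb=1
77: 11001100111100000011 → 1, fb=1
78: 10011001111000000111 → 1, fb=0
79: 00110011110000001110 → 0, fb=1
80: 01100111100000011101 → 0, fb=1
81: 11001111000000111011 → 1, fb=1
82: 10011110000001110111 → 1, fb=0
83: 00111100000011101110 → 0, fb=1
84: 01111000000111011101 → 0, fb=1
85: 11110000001110111011 → 1, fb=1
86: 11100000011101110111 → 1, fb=0
87: 11000000111011101110 → 1, fb=0
88: 10000001110111011100 → 1, fb=0
89: 00000011101110111000 → 0, fb=0
90: 00000111011101110000 → 0, fb=0
91: 00001110111011100000 → 0, fb=0
92: 00011101110111000000 → 0, fb=0
93: 00111011101110000000 → 0, fb=0
94: 01110111011100000000 → 0, fb=0
95: 11101110111000000000 → 1, fb=1
96: 11011101110000000001 → 1, fb=1
97: 10111011100000000011 → 1, fb=1
98: 01110111000000000111 → 0, fb=1
99: 11101110000000001111 → 1, fb=0
100: 11011100000000011110 → 1, fb=0

00010110011001111010010111011101110000100001111000011111110110101011011100011110011001111000000111011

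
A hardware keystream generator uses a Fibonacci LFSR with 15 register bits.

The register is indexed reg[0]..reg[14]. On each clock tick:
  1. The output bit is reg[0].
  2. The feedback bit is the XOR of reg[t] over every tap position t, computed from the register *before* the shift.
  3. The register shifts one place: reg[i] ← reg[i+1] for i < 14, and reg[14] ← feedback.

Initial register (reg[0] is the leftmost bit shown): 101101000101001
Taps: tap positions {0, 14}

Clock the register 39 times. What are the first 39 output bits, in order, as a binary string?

tick  register→output (feedback)
  0  101101000101001→1 (0)
  1  011010001010010→0 (0)
  2  110100010100100→1 (1)
  3  101000101001001→1 (0)
  4  010001010010010→0 (0)
  5  100010100100100→1 (1)
  6  000101001001001→0 (1)
  7  001010010010011→0 (1)
  8  010100100100111→0 (1)
  9  101001001001111→1 (0)
 10  010010010011110→0 (0)
 11  100100100111100→1 (1)
 12  001001001111001→0 (1)
 13  010010011110011→0 (1)
 14  100100111100111→1 (0)
 15  001001111001110→0 (0)
 16  010011110011100→0 (0)
 17  100111100111000→1 (1)
 18  001111001110001→0 (1)
 19  011110011100011→0 (1)
 20  111100111000111→1 (0)
 21  111001110001110→1 (1)
 22  110011100011101→1 (0)
 23  100111000111010→1 (1)
 24  001110001110101→0 (1)
 25  011100011101011→0 (1)
 26  111000111010111→1 (0)
 27  110001110101110→1 (1)
 28  100011101011101→1 (0)
 29  000111010111010→0 (0)
 30  001110101110100→0 (0)
 31  011101011101000→0 (0)
 32  111010111010000→1 (1)
 33  110101110100001→1 (0)
 34  101011101000010→1 (1)
 35  010111010000101→0 (1)
 36  101110100001011→1 (0)
 37  011101000010110→0 (0)
 38  111010000101100→1 (1)

101101000101001001001111001110001110101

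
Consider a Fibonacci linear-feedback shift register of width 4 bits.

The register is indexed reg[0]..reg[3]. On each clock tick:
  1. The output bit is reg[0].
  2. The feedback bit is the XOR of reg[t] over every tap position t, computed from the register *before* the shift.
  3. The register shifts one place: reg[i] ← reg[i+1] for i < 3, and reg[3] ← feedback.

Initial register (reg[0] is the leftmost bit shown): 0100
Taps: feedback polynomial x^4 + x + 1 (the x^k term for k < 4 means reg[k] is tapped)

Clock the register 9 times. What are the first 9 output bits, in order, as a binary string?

010011010

step | reg (before) | out | fb
   0 | 0100 | 0 | 1
   1 | 1001 | 1 | 1
   2 | 0011 | 0 | 0
   3 | 0110 | 0 | 1
   4 | 1101 | 1 | 0
   5 | 1010 | 1 | 1
   6 | 0101 | 0 | 1
   7 | 1011 | 1 | 1
   8 | 0111 | 0 | 1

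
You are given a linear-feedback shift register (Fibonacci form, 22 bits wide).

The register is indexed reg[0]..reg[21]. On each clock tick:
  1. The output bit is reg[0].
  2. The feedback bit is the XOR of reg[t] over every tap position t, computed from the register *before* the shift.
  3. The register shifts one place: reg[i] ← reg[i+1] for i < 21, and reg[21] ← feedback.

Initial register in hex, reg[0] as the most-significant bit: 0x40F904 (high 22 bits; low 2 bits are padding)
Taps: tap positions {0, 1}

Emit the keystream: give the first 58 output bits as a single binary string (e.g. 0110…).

tick  register→output (feedback)
  0  0100000011111001000001→0 (1)
  1  1000000111110010000011→1 (1)
  2  0000001111100100000111→0 (0)
  3  0000011111001000001110→0 (0)
  4  0000111110010000011100→0 (0)
  5  0001111100100000111000→0 (0)
  6  0011111001000001110000→0 (0)
  7  0111110010000011100000→0 (1)
  8  1111100100000111000001→1 (0)
  9  1111001000001110000010→1 (0)
 10  1110010000011100000100→1 (0)
 11  1100100000111000001000→1 (0)
 12  1001000001110000010000→1 (1)
 13  0010000011100000100001→0 (0)
 14  0100000111000001000010→0 (1)
 15  1000001110000010000101→1 (1)
 16  0000011100000100001011→0 (0)
 17  0000111000001000010110→0 (0)
 18  0001110000010000101100→0 (0)
 19  0011100000100001011000→0 (0)
 20  0111000001000010110000→0 (1)
 21  1110000010000101100001→1 (0)
 22  1100000100001011000010→1 (0)
 23  1000001000010110000100→1 (1)
 24  0000010000101100001001→0 (0)
 25  0000100001011000010010→0 (0)
 26  0001000010110000100100→0 (0)
 27  0010000101100001001000→0 (0)
 28  0100001011000010010000→0 (1)
 29  1000010110000100100001→1 (1)
 30  0000101100001001000011→0 (0)
 31  0001011000010010000110→0 (0)
 32  0010110000100100001100→0 (0)
 33  0101100001001000011000→0 (1)
 34  1011000010010000110001→1 (1)
 35  0110000100100001100011→0 (1)
 36  1100001001000011000111→1 (0)
 37  1000010010000110001110→1 (1)
 38  0000100100001100011101→0 (0)
 39  0001001000011000111010→0 (0)
 40  0010010000110001110100→0 (0)
 41  0100100001100011101000→0 (1)
 42  1001000011000111010001→1 (1)
 43  0010000110001110100011→0 (0)
 44  0100001100011101000110→0 (1)
 45  1000011000111010001101→1 (1)
 46  0000110001110100011011→0 (0)
 47  0001100011101000110110→0 (0)
 48  0011000111010001101100→0 (0)
 49  0110001110100011011000→0 (1)
 50  1100011101000110110001→1 (0)
 51  1000111010001101100010→1 (1)
 52  0001110100011011000101→0 (0)
 53  0011101000110110001010→0 (0)
 54  0111010001101100010100→0 (1)
 55  1110100011011000101001→1 (0)
 56  1101000110110001010010→1 (0)
 57  1010001101100010100100→1 (1)

0100000011111001000001110000010000101100001001000011000111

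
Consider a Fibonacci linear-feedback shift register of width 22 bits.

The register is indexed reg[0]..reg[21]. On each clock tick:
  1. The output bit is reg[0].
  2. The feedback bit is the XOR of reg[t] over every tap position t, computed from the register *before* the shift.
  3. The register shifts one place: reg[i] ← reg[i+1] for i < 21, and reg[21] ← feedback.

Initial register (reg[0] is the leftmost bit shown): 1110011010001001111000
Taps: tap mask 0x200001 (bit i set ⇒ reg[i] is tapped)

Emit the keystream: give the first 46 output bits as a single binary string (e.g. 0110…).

1110011010001001111000101110110000111010111100

tick  register→output (feedback)
  0  1110011010001001111000→1 (1)
  1  1100110100010011110001→1 (0)
  2  1001101000100111100010→1 (1)
  3  0011010001001111000101→0 (1)
  4  0110100010011110001011→0 (1)
  5  1101000100111100010111→1 (0)
  6  1010001001111000101110→1 (1)
  7  0100010011110001011101→0 (1)
  8  1000100111100010111011→1 (0)
  9  0001001111000101110110→0 (0)
 10  0010011110001011101100→0 (0)
 11  0100111100010111011000→0 (0)
 12  1001111000101110110000→1 (1)
 13  0011110001011101100001→0 (1)
 14  0111100010111011000011→0 (1)
 15  1111000101110110000111→1 (0)
 16  1110001011101100001110→1 (1)
 17  1100010111011000011101→1 (0)
 18  1000101110110000111010→1 (1)
 19  0001011101100001110101→0 (1)
 20  0010111011000011101011→0 (1)
 21  0101110110000111010111→0 (1)
 22  1011101100001110101111→1 (0)
 23  0111011000011101011110→0 (0)
 24  1110110000111010111100→1 (1)
 25  1101100001110101111001→1 (0)
 26  1011000011101011110010→1 (1)
 27  0110000111010111100101→0 (1)
 28  1100001110101111001011→1 (0)
 29  1000011101011110010110→1 (1)
 30  0000111010111100101101→0 (1)
 31  0001110101111001011011→0 (1)
 32  0011101011110010110111→0 (1)
 33  0111010111100101101111→0 (1)
 34  1110101111001011011111→1 (0)
 35  1101011110010110111110→1 (1)
 36  1010111100101101111101→1 (0)
 37  0101111001011011111010→0 (0)
 38  1011110010110111110100→1 (1)
 39  0111100101101111101001→0 (1)
 40  1111001011011111010011→1 (0)
 41  1110010110111110100110→1 (1)
 42  1100101101111101001101→1 (0)
 43  1001011011111010011010→1 (1)
 44  0010110111110100110101→0 (1)
 45  0101101111101001101011→0 (1)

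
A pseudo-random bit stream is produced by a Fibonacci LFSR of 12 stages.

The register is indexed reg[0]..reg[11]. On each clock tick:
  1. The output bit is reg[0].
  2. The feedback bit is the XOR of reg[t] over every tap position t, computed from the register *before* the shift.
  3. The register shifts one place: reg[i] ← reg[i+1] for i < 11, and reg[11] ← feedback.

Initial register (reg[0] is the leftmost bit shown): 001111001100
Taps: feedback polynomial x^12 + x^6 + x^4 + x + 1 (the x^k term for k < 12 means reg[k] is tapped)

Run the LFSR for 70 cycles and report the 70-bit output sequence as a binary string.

step | reg (before) | out | fb
   0 | 001111001100 | 0 | 1
   1 | 011110011001 | 0 | 0
   2 | 111100110010 | 1 | 1
   3 | 111001100101 | 1 | 1
   4 | 110011001011 | 1 | 1
   5 | 100110010111 | 1 | 0
   6 | 001100101110 | 0 | 1
   7 | 011001011101 | 0 | 1
   8 | 110010111011 | 1 | 0
   9 | 100101110110 | 1 | 0
  10 | 001011101100 | 0 | 0
  11 | 010111011000 | 0 | 0
  12 | 101110110000 | 1 | 1
  13 | 011101100001 | 0 | 0
  14 | 111011000010 | 1 | 1
  15 | 110110000101 | 1 | 1
  16 | 101100001011 | 1 | 1
  17 | 011000010111 | 0 | 1
  18 | 110000101111 | 1 | 1
  19 | 100001011111 | 1 | 1
  20 | 000010111111 | 0 | 0
  21 | 000101111110 | 0 | 1
  22 | 001011111101 | 0 | 0
  23 | 010111111010 | 0 | 1
  24 | 101111110101 | 1 | 1
  25 | 011111101011 | 0 | 1
  26 | 111111010111 | 1 | 1
  27 | 111110101111 | 1 | 0
  28 | 111101011110 | 1 | 0
  29 | 111010111100 | 1 | 0
  30 | 110101111000 | 1 | 1
  31 | 101011110001 | 1 | 1
  32 | 010111100011 | 0 | 1
  33 | 101111000111 | 1 | 0
  34 | 011110001110 | 0 | 0
  35 | 111100011100 | 1 | 0
  36 | 111000111000 | 1 | 1
  37 | 110001110001 | 1 | 1
  38 | 100011100011 | 1 | 1
  39 | 000111000111 | 0 | 1
  40 | 001110001111 | 0 | 1
  41 | 011100011111 | 0 | 1
  42 | 111000111111 | 1 | 1
  43 | 110001111111 | 1 | 1
  44 | 100011111111 | 1 | 1
  45 | 000111111111 | 0 | 0
  46 | 001111111110 | 0 | 0
  47 | 011111111100 | 0 | 1
  48 | 111111111001 | 1 | 0
  49 | 111111110010 | 1 | 0
  50 | 111111100100 | 1 | 0
  51 | 111111001000 | 1 | 1
  52 | 111110010001 | 1 | 1
  53 | 111100100011 | 1 | 1
  54 | 111001000111 | 1 | 0
  55 | 110010001110 | 1 | 1
  56 | 100100011101 | 1 | 1
  57 | 001000111011 | 0 | 1
  58 | 010001110111 | 0 | 0
  59 | 100011101110 | 1 | 1
  60 | 000111011101 | 0 | 1
  61 | 001110111011 | 0 | 0
  62 | 011101110110 | 0 | 0
  63 | 111011101100 | 1 | 0
  64 | 110111011000 | 1 | 1
  65 | 101110110001 | 1 | 1
  66 | 011101100011 | 0 | 0
  67 | 111011000110 | 1 | 1
  68 | 110110001101 | 1 | 1
  69 | 101100011011 | 1 | 1

0011110011001011101100001011111101011110001110001111111110010001110111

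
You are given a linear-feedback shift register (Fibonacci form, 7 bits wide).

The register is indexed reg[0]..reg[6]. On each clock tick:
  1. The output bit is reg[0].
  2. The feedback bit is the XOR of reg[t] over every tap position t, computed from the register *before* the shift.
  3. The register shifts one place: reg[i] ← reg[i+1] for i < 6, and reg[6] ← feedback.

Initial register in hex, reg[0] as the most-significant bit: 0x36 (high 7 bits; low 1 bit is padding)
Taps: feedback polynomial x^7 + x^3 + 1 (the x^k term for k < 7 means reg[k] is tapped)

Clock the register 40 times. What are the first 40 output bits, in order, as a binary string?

step | reg (before) | out | fb
   0 | 0011011 | 0 | 1
   1 | 0110111 | 0 | 0
   2 | 1101110 | 1 | 0
   3 | 1011100 | 1 | 0
   4 | 0111000 | 0 | 1
   5 | 1110001 | 1 | 1
   6 | 1100011 | 1 | 1
   7 | 1000111 | 1 | 1
   8 | 0001111 | 0 | 1
   9 | 0011111 | 0 | 1
  10 | 0111111 | 0 | 1
  11 | 1111111 | 1 | 0
  12 | 1111110 | 1 | 0
  13 | 1111100 | 1 | 0
  14 | 1111000 | 1 | 0
  15 | 1110000 | 1 | 1
  16 | 1100001 | 1 | 1
  17 | 1000011 | 1 | 1
  18 | 0000111 | 0 | 0
  19 | 0001110 | 0 | 1
  20 | 0011101 | 0 | 1
  21 | 0111011 | 0 | 1
  22 | 1110111 | 1 | 1
  23 | 1101111 | 1 | 0
  24 | 1011110 | 1 | 0
  25 | 0111100 | 0 | 1
  26 | 1111001 | 1 | 0
  27 | 1110010 | 1 | 1
  28 | 1100101 | 1 | 1
  29 | 1001011 | 1 | 0
  30 | 0010110 | 0 | 0
  31 | 0101100 | 0 | 1
  32 | 1011001 | 1 | 0
  33 | 0110010 | 0 | 0
  34 | 1100100 | 1 | 1
  35 | 1001001 | 1 | 0
  36 | 0010010 | 0 | 0
  37 | 0100100 | 0 | 0
  38 | 1001000 | 1 | 0
  39 | 0010000 | 0 | 0

0011011100011111110000111011110010110010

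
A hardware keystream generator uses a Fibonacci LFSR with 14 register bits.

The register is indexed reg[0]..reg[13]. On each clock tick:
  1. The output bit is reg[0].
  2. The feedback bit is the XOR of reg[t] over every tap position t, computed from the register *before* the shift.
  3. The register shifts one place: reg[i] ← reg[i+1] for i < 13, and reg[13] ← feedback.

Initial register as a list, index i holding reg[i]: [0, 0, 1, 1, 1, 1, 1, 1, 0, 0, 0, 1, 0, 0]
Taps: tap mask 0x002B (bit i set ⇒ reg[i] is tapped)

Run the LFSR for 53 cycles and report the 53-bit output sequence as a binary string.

00111111000100010110111001010100001010110110000100101

k : reg_k → out_k, fb_k
0: 00111111000100 → 0, fb=0
1: 01111110001000 → 0, fb=1
2: 11111100010001 → 1, fb=0
3: 11111000100010 → 1, fb=1
4: 11110001000101 → 1, fb=1
5: 11100010001011 → 1, fb=0
6: 11000100010110 → 1, fb=1
7: 10001000101101 → 1, fb=1
8: 00010001011011 → 0, fb=1
9: 00100010110111 → 0, fb=0
10: 01000101101110 → 0, fb=0
11: 10001011011100 → 1, fb=1
12: 00010110111001 → 0, fb=0
13: 00101101110010 → 0, fb=1
14: 01011011100101 → 0, fb=0
15: 10110111001010 → 1, fb=1
16: 01101110010101 → 0, fb=0
17: 11011100101010 → 1, fb=0
18: 10111001010100 → 1, fb=0
19: 01110010101000 → 0, fb=0
20: 11100101010000 → 1, fb=1
21: 11001010100001 → 1, fb=0
22: 10010101000010 → 1, fb=1
23: 00101010000101 → 0, fb=0
24: 01010100001010 → 0, fb=1
25: 10101000010101 → 1, fb=1
26: 01010000101011 → 0, fb=0
27: 10100001010110 → 1, fb=1
28: 01000010101101 → 0, fb=1
29: 10000101011011 → 1, fb=0
30: 00001010110110 → 0, fb=0
31: 00010101101100 → 0, fb=0
32: 00101011011000 → 0, fb=0
33: 01010110110000 → 0, fb=1
34: 10101101100001 → 1, fb=0
35: 01011011000010 → 0, fb=0
36: 10110110000100 → 1, fb=1
37: 01101100001001 → 0, fb=0
38: 11011000010010 → 1, fb=1
39: 10110000100101 → 1, fb=0
40: 01100001001010 → 0, fb=1
41: 11000010010101 → 1, fb=0
42: 10000100101010 → 1, fb=0
43: 00001001010100 → 0, fb=0
44: 00010010101000 → 0, fb=1
45: 00100101010001 → 0, fb=1
46: 01001010100011 → 0, fb=1
47: 10010101000111 → 1, fb=1
48: 00101010001111 → 0, fb=0
49: 01010100011110 → 0, fb=1
50: 10101000111101 → 1, fb=1
51: 01010001111011 → 0, fb=0
52: 10100011110110 → 1, fb=1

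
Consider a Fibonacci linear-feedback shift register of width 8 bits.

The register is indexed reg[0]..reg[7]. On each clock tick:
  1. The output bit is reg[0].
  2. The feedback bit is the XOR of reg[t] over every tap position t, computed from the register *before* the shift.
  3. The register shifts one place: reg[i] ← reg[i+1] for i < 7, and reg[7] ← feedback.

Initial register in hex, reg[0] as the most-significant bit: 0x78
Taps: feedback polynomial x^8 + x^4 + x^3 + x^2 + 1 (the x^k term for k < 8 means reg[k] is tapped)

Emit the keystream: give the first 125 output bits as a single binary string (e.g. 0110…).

01111000110100000001000111000100101110000001100100100110111001000001010110110101100101100001111101101111010111010001000011011

k : reg_k → out_k, fb_k
0: 01111000 → 0, fb=1
1: 11110001 → 1, fb=1
2: 11100011 → 1, fb=0
3: 11000110 → 1, fb=1
4: 10001101 → 1, fb=0
5: 00011010 → 0, fb=0
6: 00110100 → 0, fb=0
7: 01101000 → 0, fb=0
8: 11010000 → 1, fb=0
9: 10100000 → 1, fb=0
10: 01000000 → 0, fb=0
11: 10000000 → 1, fb=1
12: 00000001 → 0, fb=0
13: 00000010 → 0, fb=0
14: 00000100 → 0, fb=0
15: 00001000 → 0, fb=1
16: 00010001 → 0, fb=1
17: 00100011 → 0, fb=1
18: 01000111 → 0, fb=0
19: 10001110 → 1, fb=0
20: 00011100 → 0, fb=0
21: 00111000 → 0, fb=1
22: 01110001 → 0, fb=0
23: 11100010 → 1, fb=0
24: 11000100 → 1, fb=1
25: 10001001 → 1, fb=0
26: 00010010 → 0, fb=1
27: 00100101 → 0, fb=1
28: 01001011 → 0, fb=1
29: 10010111 → 1, fb=0
30: 00101110 → 0, fb=0
31: 01011100 → 0, fb=0
32: 10111000 → 1, fb=0
33: 01110000 → 0, fb=0
34: 11100000 → 1, fb=0
35: 11000000 → 1, fb=1
36: 10000001 → 1, fb=1
37: 00000011 → 0, fb=0
38: 00000110 → 0, fb=0
39: 00001100 → 0, fb=1
40: 00011001 → 0, fb=0
41: 00110010 → 0, fb=0
42: 01100100 → 0, fb=1
43: 11001001 → 1, fb=0
44: 10010010 → 1, fb=0
45: 00100100 → 0, fb=1
46: 01001001 → 0, fb=1
47: 10010011 → 1, fb=0
48: 00100110 → 0, fb=1
49: 01001101 → 0, fb=1
50: 10011011 → 1, fb=1
51: 00110111 → 0, fb=0
52: 01101110 → 0, fb=0
53: 11011100 → 1, fb=1
54: 10111001 → 1, fb=0
55: 01110010 → 0, fb=0
56: 11100100 → 1, fb=0
57: 11001000 → 1, fb=0
58: 10010000 → 1, fb=0
59: 00100000 → 0, fb=1
60: 01000001 → 0, fb=0
61: 10000010 → 1, fb=1
62: 00000101 → 0, fb=0
63: 00001010 → 0, fb=1
64: 00010101 → 0, fb=1
65: 00101011 → 0, fb=0
66: 01010110 → 0, fb=1
67: 10101101 → 1, fb=1
68: 01011011 → 0, fb=0
69: 10110110 → 1, fb=1
70: 01101101 → 0, fb=0
71: 11011010 → 1, fb=1
72: 10110101 → 1, fb=1
73: 01101011 → 0, fb=0
74: 11010110 → 1, fb=0
75: 10101100 → 1, fb=1
76: 01011001 → 0, fb=0
77: 10110010 → 1, fb=1
78: 01100101 → 0, fb=1
79: 11001011 → 1, fb=0
80: 10010110 → 1, fb=0
81: 00101100 → 0, fb=0
82: 01011000 → 0, fb=0
83: 10110000 → 1, fb=1
84: 01100001 → 0, fb=1
85: 11000011 → 1, fb=1
86: 10000111 → 1, fb=1
87: 00001111 → 0, fb=1
88: 00011111 → 0, fb=0
89: 00111110 → 0, fb=1
90: 01111101 → 0, fb=1
91: 11111011 → 1, fb=0
92: 11110110 → 1, fb=1
93: 11101101 → 1, fb=1
94: 11011011 → 1, fb=1
95: 10110111 → 1, fb=1
96: 01101111 → 0, fb=0
97: 11011110 → 1, fb=1
98: 10111101 → 1, fb=0
99: 01111010 → 0, fb=1
100: 11110101 → 1, fb=1
101: 11101011 → 1, fb=1
102: 11010111 → 1, fb=0
103: 10101110 → 1, fb=1
104: 01011101 → 0, fb=0
105: 10111010 → 1, fb=0
106: 01110100 → 0, fb=0
107: 11101000 → 1, fb=1
108: 11010001 → 1, fb=0
109: 10100010 → 1, fb=0
110: 01000100 → 0, fb=0
111: 10001000 → 1, fb=0
112: 00010000 → 0, fb=1
113: 00100001 → 0, fb=1
114: 01000011 → 0, fb=0
115: 10000110 → 1, fb=1
116: 00001101 → 0, fb=1
117: 00011011 → 0, fb=0
118: 00110110 → 0, fb=0
119: 01101100 → 0, fb=0
120: 11011000 → 1, fb=1
121: 10110001 → 1, fb=1
122: 01100011 → 0, fb=1
123: 11000111 → 1, fb=1
124: 10001111 → 1, fb=0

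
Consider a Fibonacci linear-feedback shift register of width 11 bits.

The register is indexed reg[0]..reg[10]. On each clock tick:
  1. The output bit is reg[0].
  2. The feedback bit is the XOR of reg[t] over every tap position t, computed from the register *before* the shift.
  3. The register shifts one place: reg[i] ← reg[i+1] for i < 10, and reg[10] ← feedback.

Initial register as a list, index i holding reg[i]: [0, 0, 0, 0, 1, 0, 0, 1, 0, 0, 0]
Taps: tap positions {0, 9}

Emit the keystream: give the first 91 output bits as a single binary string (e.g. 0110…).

tick  register→output (feedback)
  0  00001001000→0 (0)
  1  00010010000→0 (0)
  2  00100100000→0 (0)
  3  01001000000→0 (0)
  4  10010000000→1 (1)
  5  00100000001→0 (0)
  6  01000000010→0 (1)
  7  10000000101→1 (1)
  8  00000001011→0 (1)
  9  00000010111→0 (1)
 10  00000101111→0 (1)
 11  00001011111→0 (1)
 12  00010111111→0 (1)
 13  00101111111→0 (1)
 14  01011111111→0 (1)
 15  10111111111→1 (0)
 16  01111111110→0 (1)
 17  11111111101→1 (1)
 18  11111111011→1 (0)
 19  11111110110→1 (0)
 20  11111101100→1 (1)
 21  11111011001→1 (1)
 22  11110110011→1 (0)
 23  11101100110→1 (0)
 24  11011001100→1 (1)
 25  10110011001→1 (1)
 26  01100110011→0 (1)
 27  11001100111→1 (0)
 28  10011001110→1 (0)
 29  00110011100→0 (0)
 30  01100111000→0 (0)
 31  11001110000→1 (1)
 32  10011100001→1 (1)
 33  00111000011→0 (1)
 34  01110000111→0 (1)
 35  11100001111→1 (0)
 36  11000011110→1 (0)
 37  10000111100→1 (1)
 38  00001111001→0 (0)
 39  00011110010→0 (1)
 40  00111100101→0 (0)
 41  01111001010→0 (1)
 42  11110010101→1 (1)
 43  11100101011→1 (0)
 44  11001010110→1 (0)
 45  10010101100→1 (1)
 46  00101011001→0 (0)
 47  01010110010→0 (1)
 48  10101100101→1 (1)
 49  01011001011→0 (1)
 50  10110010111→1 (0)
 51  01100101110→0 (1)
 52  11001011101→1 (1)
 53  10010111011→1 (0)
 54  00101110110→0 (1)
 55  01011101101→0 (0)
 56  10111011010→1 (0)
 57  01110110100→0 (0)
 58  11101101000→1 (1)
 59  11011010001→1 (1)
 60  10110100011→1 (0)
 61  01101000110→0 (1)
 62  11010001101→1 (1)
 63  10100011011→1 (0)
 64  01000110110→0 (1)
 65  10001101101→1 (1)
 66  00011011011→0 (1)
 67  00110110111→0 (1)
 68  01101101111→0 (1)
 69  11011011111→1 (0)
 70  10110111110→1 (0)
 71  01101111100→0 (0)
 72  11011111000→1 (1)
 73  10111110001→1 (1)
 74  01111100011→0 (1)
 75  11111000111→1 (0)
 76  11110001110→1 (0)
 77  11100011100→1 (1)
 78  11000111001→1 (1)
 79  10001110011→1 (0)
 80  00011100110→0 (1)
 81  00111001101→0 (0)
 82  01110011010→0 (1)
 83  11100110101→1 (1)
 84  11001101011→1 (0)
 85  10011010110→1 (0)
 86  00110101100→0 (0)
 87  01101011000→0 (0)
 88  11010110000→1 (1)
 89  10101100001→1 (1)
 90  01011000011→0 (1)

0000100100000001011111111101100110011100001111001010110010111011010001101101111100011100110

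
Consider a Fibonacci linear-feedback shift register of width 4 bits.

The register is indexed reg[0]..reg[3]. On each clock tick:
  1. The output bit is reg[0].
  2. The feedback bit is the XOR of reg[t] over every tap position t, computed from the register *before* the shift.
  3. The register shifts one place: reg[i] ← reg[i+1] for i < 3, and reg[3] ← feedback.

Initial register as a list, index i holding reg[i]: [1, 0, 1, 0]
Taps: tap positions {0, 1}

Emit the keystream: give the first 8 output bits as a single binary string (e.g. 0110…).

10101111

step | reg (before) | out | fb
   0 | 1010 | 1 | 1
   1 | 0101 | 0 | 1
   2 | 1011 | 1 | 1
   3 | 0111 | 0 | 1
   4 | 1111 | 1 | 0
   5 | 1110 | 1 | 0
   6 | 1100 | 1 | 0
   7 | 1000 | 1 | 1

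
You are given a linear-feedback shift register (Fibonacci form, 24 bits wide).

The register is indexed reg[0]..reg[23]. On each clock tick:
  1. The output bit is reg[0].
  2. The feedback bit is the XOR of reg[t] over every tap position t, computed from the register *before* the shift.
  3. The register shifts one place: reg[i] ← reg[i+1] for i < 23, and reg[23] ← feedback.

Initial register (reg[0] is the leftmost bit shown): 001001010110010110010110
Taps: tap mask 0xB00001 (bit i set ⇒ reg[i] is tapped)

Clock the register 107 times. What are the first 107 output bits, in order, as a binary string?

00100101011001011001011011100101000110100101000101101011011111000001110111110011110100100101110100000010110

k : reg_k → out_k, fb_k
0: 001001010110010110010110 → 0, fb=1
1: 010010101100101100101101 → 0, fb=1
2: 100101011001011001011011 → 1, fb=1
3: 001010110010110010110111 → 0, fb=0
4: 010101100101100101101110 → 0, fb=0
5: 101011001011001011011100 → 1, fb=1
6: 010110010110010110111001 → 0, fb=0
7: 101100101100101101110010 → 1, fb=1
8: 011001011001011011100101 → 0, fb=0
9: 110010110010110111001010 → 1, fb=0
10: 100101100101101110010100 → 1, fb=0
11: 001011001011011100101000 → 0, fb=1
12: 010110010110111001010001 → 0, fb=1
13: 101100101101110010100011 → 1, fb=0
14: 011001011011100101000110 → 0, fb=1
15: 110010110111001010001101 → 1, fb=0
16: 100101101110010100011010 → 1, fb=0
17: 001011011100101000110100 → 0, fb=1
18: 010110111001010001101001 → 0, fb=0
19: 101101110010100011010010 → 1, fb=1
20: 011011100101000110100101 → 0, fb=0
21: 110111001010001101001010 → 1, fb=0
22: 101110010100011010010100 → 1, fb=0
23: 011100101000110100101000 → 0, fb=1
24: 111001010001101001010001 → 1, fb=0
25: 110010100011010010100010 → 1, fb=1
26: 100101000110100101000101 → 1, fb=1
27: 001010001101001010001011 → 0, fb=0
28: 010100011010010100010110 → 0, fb=1
29: 101000110100101000101101 → 1, fb=0
30: 010001101001010001011010 → 0, fb=1
31: 100011010010100010110101 → 1, fb=1
32: 000110100101000101101011 → 0, fb=0
33: 001101001010001011010110 → 0, fb=1
34: 011010010100010110101101 → 0, fb=1
35: 110100101000101101011011 → 1, fb=1
36: 101001010001011010110111 → 1, fb=1
37: 010010100010110101101111 → 0, fb=1
38: 100101000101101011011111 → 1, fb=0
39: 001010001011010110111110 → 0, fb=0
40: 010100010110101101111100 → 0, fb=0
41: 101000101101011011111000 → 1, fb=0
42: 010001011010110111110000 → 0, fb=0
43: 100010110101101111100000 → 1, fb=1
44: 000101101011011111000001 → 0, fb=1
45: 001011010110111110000011 → 0, fb=1
46: 010110101101111100000111 → 0, fb=0
47: 101101011011111000001110 → 1, fb=1
48: 011010110111110000011101 → 0, fb=1
49: 110101101111100000111011 → 1, fb=1
50: 101011011111000001110111 → 1, fb=1
51: 010110111110000011101111 → 0, fb=1
52: 101101111100000111011111 → 1, fb=0
53: 011011111000001110111110 → 0, fb=0
54: 110111110000011101111100 → 1, fb=1
55: 101111100000111011111001 → 1, fb=1
56: 011111000001110111110011 → 0, fb=1
57: 111110000011101111100111 → 1, fb=1
58: 111100000111011111001111 → 1, fb=0
59: 111000001110111110011110 → 1, fb=1
60: 110000011101111100111101 → 1, fb=0
61: 100000111011111001111010 → 1, fb=0
62: 000001110111110011110100 → 0, fb=1
63: 000011101111100111101001 → 0, fb=0
64: 000111011111001111010010 → 0, fb=0
65: 001110111110011110100100 → 0, fb=1
66: 011101111100111101001001 → 0, fb=0
67: 111011111001111010010010 → 1, fb=1
68: 110111110011110100100101 → 1, fb=1
69: 101111100111101001001011 → 1, fb=1
70: 011111001111010010010111 → 0, fb=0
71: 111110011110100100101110 → 1, fb=1
72: 111100111101001001011101 → 1, fb=0
73: 111001111010010010111010 → 1, fb=0
74: 110011110100100101110100 → 1, fb=0
75: 100111101001001011101000 → 1, fb=0
76: 001111010010010111010000 → 0, fb=0
77: 011110100100101110100000 → 0, fb=0
78: 111101001001011101000000 → 1, fb=1
79: 111010010010111010000001 → 1, fb=0
80: 110100100101110100000010 → 1, fb=1
81: 101001001011101000000101 → 1, fb=1
82: 010010010111010000001011 → 0, fb=0
83: 100100101110100000010110 → 1, fb=0
84: 001001011101000000101100 → 0, fb=0
85: 010010111010000001011000 → 0, fb=1
86: 100101110100000010110001 → 1, fb=0
87: 001011101000000101100010 → 0, fb=0
88: 010111010000001011000100 → 0, fb=1
89: 101110100000010110001001 → 1, fb=1
90: 011101000000101100010011 → 0, fb=1
91: 111010000001011000100111 → 1, fb=1
92: 110100000010110001001111 → 1, fb=0
93: 101000000101100010011110 → 1, fb=1
94: 010000001011000100111101 → 0, fb=1
95: 100000010110001001111011 → 1, fb=1
96: 000000101100010011110111 → 0, fb=0
97: 000001011000100111101110 → 0, fb=0
98: 000010110001001111011100 → 0, fb=0
99: 000101100010011110111000 → 0, fb=1
100: 001011000100111101110001 → 0, fb=1
101: 010110001001111011100011 → 0, fb=1
102: 101100010011110111000111 → 1, fb=1
103: 011000100111101110001111 → 0, fb=1
104: 110001001111011100011111 → 1, fb=0
105: 100010011110111000111110 → 1, fb=1
106: 000100111101110001111101 → 0, fb=1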